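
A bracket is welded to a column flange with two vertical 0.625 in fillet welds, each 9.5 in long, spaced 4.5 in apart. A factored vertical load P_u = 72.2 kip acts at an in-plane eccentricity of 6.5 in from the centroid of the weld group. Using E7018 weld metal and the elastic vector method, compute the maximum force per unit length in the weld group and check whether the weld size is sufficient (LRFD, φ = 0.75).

f_max ≈ 12.4 kip/in; adequate

E70XX → F_EXX = 70 ksi.
Total weld length L_w = 19 in. Treat welds as unit-width lines.
Polar moment about centroid: J = 2[d³/12 + d(b/2)²] = 2[9.5³/12 + 9.5×2.25²] = 239.1 in³.
Direct shear f_v = P/L_w = 72.2 / 19 = 3.8 kip/in (vertical).
Torsion M = P·e = 72.2 × 6.5 = 469.3 kip·in.
Critical point at (x, y) = (2.25, 4.75) from centroid. f_tx = M·y/J = 9.324 kip/in; f_ty = M·x/J = 4.417 kip/in.
Resultant f_max = √[f_tx² + (f_v + f_ty)²] = √[9.324² + (3.8 + 4.417)²] = 12.43 kip/in.
Capacity per unit length: φr_n = 0.75 × 0.6 × 70 × (0.707 × 0.625) = 13.92 kip/in.
12.43 ≤ 13.92 → adequate.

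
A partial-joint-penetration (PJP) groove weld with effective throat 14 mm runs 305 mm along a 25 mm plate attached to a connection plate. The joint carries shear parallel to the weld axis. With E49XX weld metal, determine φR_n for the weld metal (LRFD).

φR_n ≈ 942 kN

E49XX → F_EXX = 490 MPa.
Effective throat (given) t_e = 14 mm.
A_we = 14 × 305 = 4270 mm².
F_nw = 0.6 F_EXX = 294 MPa.
φR_n = 0.75 × 294 × 4270 × 10⁻³ = 941.5 kN.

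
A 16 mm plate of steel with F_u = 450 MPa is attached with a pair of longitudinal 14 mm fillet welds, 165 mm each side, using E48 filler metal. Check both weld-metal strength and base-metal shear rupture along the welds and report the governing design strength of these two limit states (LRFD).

E48XX → F_EXX = 480 MPa.
t_e = 0.707 × 14 = 9.898 mm; L = 330 mm.
Weld metal: φR_n = 0.75 × 0.6 × 480 × 9.898 × 330 × 10⁻³ = 705.5 kN.
Base metal (shear rupture): φR_n = 0.75 × 0.6 × 450 × 16 × 330 × 10⁻³ = 1069 kN.
Governing: weld metal.

φR_n ≈ 706 kN (weld metal governs)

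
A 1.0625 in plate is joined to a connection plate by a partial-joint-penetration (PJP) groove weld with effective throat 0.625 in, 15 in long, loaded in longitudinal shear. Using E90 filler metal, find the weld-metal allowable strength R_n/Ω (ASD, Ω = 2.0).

E90XX → F_EXX = 90 ksi.
Effective throat (given) t_e = 0.625 in.
A_we = 0.625 × 15 = 9.375 in².
F_nw = 0.6 F_EXX = 54 ksi.
R_n/Ω = (54 × 9.375) / 2.0 = 253.1 kip.

R_n/Ω ≈ 253 kip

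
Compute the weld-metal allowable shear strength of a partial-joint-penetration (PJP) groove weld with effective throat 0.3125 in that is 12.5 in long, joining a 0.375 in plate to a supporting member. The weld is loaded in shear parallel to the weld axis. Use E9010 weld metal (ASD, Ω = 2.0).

E90XX → F_EXX = 90 ksi.
Effective throat (given) t_e = 0.3125 in.
A_we = 0.3125 × 12.5 = 3.906 in².
F_nw = 0.6 F_EXX = 54 ksi.
R_n/Ω = (54 × 3.906) / 2.0 = 105.5 kips.

R_n/Ω ≈ 105 kips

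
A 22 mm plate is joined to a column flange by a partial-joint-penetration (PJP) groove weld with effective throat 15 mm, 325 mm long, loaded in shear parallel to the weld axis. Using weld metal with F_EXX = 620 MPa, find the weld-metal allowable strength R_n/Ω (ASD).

R_n/Ω ≈ 907 kN

Effective throat (given) t_e = 15 mm.
A_we = 15 × 325 = 4875 mm².
F_nw = 0.6 F_EXX = 372 MPa.
R_n/Ω = (372 × 4875) / 2.0 × 10⁻³ = 906.8 kN.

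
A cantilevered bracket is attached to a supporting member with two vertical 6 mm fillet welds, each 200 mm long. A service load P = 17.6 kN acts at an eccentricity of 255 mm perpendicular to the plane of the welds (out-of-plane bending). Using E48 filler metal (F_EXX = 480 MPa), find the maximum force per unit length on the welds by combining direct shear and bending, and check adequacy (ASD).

L_w = 2 × 200 = 400 mm; section modulus (unit throat) S = 2 × L²/6 = 13330 mm².
Direct shear f_v = P/L_w = 17.6×10³/400 = 44 N/mm.
Moment M = P × e = 17.6×10³ × 255 = 4488000 N·mm; bending f_b = M/S = 336.6 N/mm.
f_max = √(f_v² + f_b²) = √(44² + 336.6²) = 339.5 N/mm.
r_n/Ω = (1/2.0) × 0.6 × 480 × (0.707 × 6) = 610.8 N/mm → adequate.

f_max ≈ 339 N/mm; adequate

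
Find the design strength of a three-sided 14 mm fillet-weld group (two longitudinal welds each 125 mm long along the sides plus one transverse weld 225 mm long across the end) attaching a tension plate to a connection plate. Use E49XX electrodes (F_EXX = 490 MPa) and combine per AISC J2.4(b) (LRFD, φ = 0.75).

t_e = 0.707 × 14 = 9.898 mm.
R_nwl = 0.6 × 490 × 9.898 × 250 × 10⁻³ = 727.5 kN (longitudinal, 2 welds).
R_nwt = 0.6 × 490 × 9.898 × 225 × 10⁻³ = 654.8 kN (transverse, base value).
(i) R_nwl + R_nwt = 1382 kN; (ii) 0.85 R_nwl + 1.5 R_nwt = 1601 kN.
R_n = max = 1601 kN [governs: (ii)]; φR_n = 1200 kN.

φR_n ≈ 1200 kN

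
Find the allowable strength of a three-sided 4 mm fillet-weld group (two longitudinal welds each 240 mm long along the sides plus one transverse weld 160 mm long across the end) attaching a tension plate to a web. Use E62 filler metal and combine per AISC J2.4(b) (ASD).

E62XX → F_EXX = 620 MPa.
t_e = 0.707 × 4 = 2.828 mm.
R_nwl = 0.6 × 620 × 2.828 × 480 × 10⁻³ = 505 kN (longitudinal, 2 welds).
R_nwt = 0.6 × 620 × 2.828 × 160 × 10⁻³ = 168.3 kN (transverse, base value).
(i) R_nwl + R_nwt = 673.3 kN; (ii) 0.85 R_nwl + 1.5 R_nwt = 681.7 kN.
R_n = max = 681.7 kN [governs: (ii)]; R_n/Ω = 340.9 kN.

R_n/Ω ≈ 341 kN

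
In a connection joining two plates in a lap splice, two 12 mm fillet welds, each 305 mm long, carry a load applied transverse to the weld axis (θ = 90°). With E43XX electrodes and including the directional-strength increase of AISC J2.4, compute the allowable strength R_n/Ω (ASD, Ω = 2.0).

R_n/Ω ≈ 1000 kN

E43XX → F_EXX = 430 MPa.
t_e = 0.707 × 12 = 8.484 mm; A_we = 8.484 × 610 = 5175 mm².
Directional factor: 1.0 + 0.5 sin^1.5(90°) = 1.5.
F_nw = 0.6 × 430 × 1.5 = 387 MPa.
R_n/Ω = (387 × 5175) / 2.0 × 10⁻³ = 1001 kN.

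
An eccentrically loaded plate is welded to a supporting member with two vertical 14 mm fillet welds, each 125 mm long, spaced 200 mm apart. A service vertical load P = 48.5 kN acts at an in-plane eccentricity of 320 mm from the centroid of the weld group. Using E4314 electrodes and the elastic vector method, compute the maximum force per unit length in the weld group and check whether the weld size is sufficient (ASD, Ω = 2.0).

E43XX → F_EXX = 430 MPa.
Total weld length L_w = 250 mm. Treat welds as unit-width lines.
Polar moment about centroid: J = 2[d³/12 + d(b/2)²] = 2[125³/12 + 125×100²] = 2826000 mm³.
Direct shear f_v = P/L_w = 48.5×10³ / 250 = 194 N/mm (vertical).
Torsion M = P·e = 48.5×10³ × 320 = 15520000 N·mm.
Critical point at (x, y) = (100, 62.5) from centroid. f_tx = M·y/J = 343.3 N/mm; f_ty = M·x/J = 549.3 N/mm.
Resultant f_max = √[f_tx² + (f_v + f_ty)²] = √[343.3² + (194 + 549.3)²] = 818.7 N/mm.
Capacity per unit length: r_n/Ω = (1/2.0) × 0.6 × 430 × (0.707 × 14) = 1277 N/mm.
818.7 ≤ 1277 → adequate.

f_max ≈ 819 N/mm; adequate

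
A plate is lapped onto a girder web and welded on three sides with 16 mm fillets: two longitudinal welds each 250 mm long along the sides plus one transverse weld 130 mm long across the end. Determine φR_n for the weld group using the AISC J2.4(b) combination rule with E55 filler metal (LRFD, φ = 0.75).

φR_n ≈ 1760 kN

E55XX → F_EXX = 550 MPa.
t_e = 0.707 × 16 = 11.31 mm.
R_nwl = 0.6 × 550 × 11.31 × 500 × 10⁻³ = 1866 kN (longitudinal, 2 welds).
R_nwt = 0.6 × 550 × 11.31 × 130 × 10⁻³ = 485.3 kN (transverse, base value).
(i) R_nwl + R_nwt = 2352 kN; (ii) 0.85 R_nwl + 1.5 R_nwt = 2314 kN.
R_n = max = 2352 kN [governs: (i)]; φR_n = 1764 kN.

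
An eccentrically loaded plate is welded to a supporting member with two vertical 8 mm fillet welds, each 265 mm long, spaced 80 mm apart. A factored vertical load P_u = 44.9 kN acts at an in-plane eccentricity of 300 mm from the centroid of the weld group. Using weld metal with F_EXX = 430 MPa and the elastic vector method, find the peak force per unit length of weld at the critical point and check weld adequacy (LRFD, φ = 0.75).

f_max ≈ 503 N/mm; adequate

Total weld length L_w = 530 mm. Treat welds as unit-width lines.
Polar moment about centroid: J = 2[d³/12 + d(b/2)²] = 2[265³/12 + 265×40²] = 3950000 mm³.
Direct shear f_v = P/L_w = 44.9×10³ / 530 = 84.72 N/mm (vertical).
Torsion M = P·e = 44.9×10³ × 300 = 13470000 N·mm.
Critical point at (x, y) = (40, 132.5) from centroid. f_tx = M·y/J = 451.9 N/mm; f_ty = M·x/J = 136.4 N/mm.
Resultant f_max = √[f_tx² + (f_v + f_ty)²] = √[451.9² + (84.72 + 136.4)²] = 503.1 N/mm.
Capacity per unit length: φr_n = 0.75 × 0.6 × 430 × (0.707 × 8) = 1094 N/mm.
503.1 ≤ 1094 → adequate.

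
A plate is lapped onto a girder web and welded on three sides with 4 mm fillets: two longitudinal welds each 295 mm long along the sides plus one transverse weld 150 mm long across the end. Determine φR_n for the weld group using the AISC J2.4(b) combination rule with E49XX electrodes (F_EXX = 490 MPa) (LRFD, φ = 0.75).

φR_n ≈ 461 kN

t_e = 0.707 × 4 = 2.828 mm.
R_nwl = 0.6 × 490 × 2.828 × 590 × 10⁻³ = 490.5 kN (longitudinal, 2 welds).
R_nwt = 0.6 × 490 × 2.828 × 150 × 10⁻³ = 124.7 kN (transverse, base value).
(i) R_nwl + R_nwt = 615.3 kN; (ii) 0.85 R_nwl + 1.5 R_nwt = 604 kN.
R_n = max = 615.3 kN [governs: (i)]; φR_n = 461.4 kN.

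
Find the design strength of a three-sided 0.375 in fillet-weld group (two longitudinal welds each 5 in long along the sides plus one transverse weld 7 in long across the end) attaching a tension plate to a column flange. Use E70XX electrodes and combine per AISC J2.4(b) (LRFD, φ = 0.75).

E70XX → F_EXX = 70 ksi.
t_e = 0.707 × 0.375 = 0.2651 in.
R_nwl = 0.6 × 70 × 0.2651 × 10 = 111.4 kips (longitudinal, 2 welds).
R_nwt = 0.6 × 70 × 0.2651 × 7 = 77.95 kips (transverse, base value).
(i) R_nwl + R_nwt = 189.3 kips; (ii) 0.85 R_nwl + 1.5 R_nwt = 211.6 kips.
R_n = max = 211.6 kips [governs: (ii)]; φR_n = 158.7 kips.

φR_n ≈ 159 kips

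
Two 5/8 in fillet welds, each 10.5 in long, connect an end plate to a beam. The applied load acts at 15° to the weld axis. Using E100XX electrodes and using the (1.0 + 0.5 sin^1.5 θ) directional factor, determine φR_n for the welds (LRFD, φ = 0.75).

φR_n ≈ 445 kip

E100XX → F_EXX = 100 ksi.
t_e = 0.707 × 0.625 = 0.4419 in; A_we = 0.4419 × 21 = 9.279 in².
Directional factor: 1.0 + 0.5 sin^1.5(15°) = 1.066.
F_nw = 0.6 × 100 × 1.066 = 63.95 ksi.
φR_n = 0.75 × 63.95 × 9.279 = 445.1 kip.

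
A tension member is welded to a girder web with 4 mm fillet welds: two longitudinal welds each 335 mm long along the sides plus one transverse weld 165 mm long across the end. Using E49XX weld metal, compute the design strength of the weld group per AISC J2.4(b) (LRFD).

E49XX → F_EXX = 490 MPa.
t_e = 0.707 × 4 = 2.828 mm.
R_nwl = 0.6 × 490 × 2.828 × 670 × 10⁻³ = 557.1 kN (longitudinal, 2 welds).
R_nwt = 0.6 × 490 × 2.828 × 165 × 10⁻³ = 137.2 kN (transverse, base value).
(i) R_nwl + R_nwt = 694.2 kN; (ii) 0.85 R_nwl + 1.5 R_nwt = 679.3 kN.
R_n = max = 694.2 kN [governs: (i)]; φR_n = 520.7 kN.

φR_n ≈ 521 kN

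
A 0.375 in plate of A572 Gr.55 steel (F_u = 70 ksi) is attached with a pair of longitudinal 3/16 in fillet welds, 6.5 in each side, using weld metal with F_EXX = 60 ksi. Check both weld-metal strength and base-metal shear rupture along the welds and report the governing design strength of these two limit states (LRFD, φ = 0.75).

φR_n ≈ 46.5 kip (weld metal governs)

t_e = 0.707 × 0.1875 = 0.1326 in; L = 13 in.
Weld metal: φR_n = 0.75 × 0.6 × 60 × 0.1326 × 13 = 46.53 kip.
Base metal (shear rupture): φR_n = 0.75 × 0.6 × 70 × 0.375 × 13 = 153.6 kip.
Governing: weld metal.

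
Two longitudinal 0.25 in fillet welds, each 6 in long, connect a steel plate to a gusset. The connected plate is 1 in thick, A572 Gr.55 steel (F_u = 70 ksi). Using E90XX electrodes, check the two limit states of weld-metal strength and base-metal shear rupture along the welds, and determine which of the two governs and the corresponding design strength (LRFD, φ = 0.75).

φR_n ≈ 85.9 kip (weld metal governs)

E90XX → F_EXX = 90 ksi.
t_e = 0.707 × 0.25 = 0.1767 in; L = 12 in.
Weld metal: φR_n = 0.75 × 0.6 × 90 × 0.1767 × 12 = 85.9 kip.
Base metal (shear rupture): φR_n = 0.75 × 0.6 × 70 × 1 × 12 = 378 kip.
Governing: weld metal.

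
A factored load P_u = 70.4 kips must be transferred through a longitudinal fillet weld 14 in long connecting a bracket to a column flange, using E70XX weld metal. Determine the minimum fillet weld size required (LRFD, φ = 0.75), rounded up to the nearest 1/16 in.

w = 1/4 in

E70XX → F_EXX = 70 ksi.
Total weld length L = 14 in.
Required throat t_e = P_u / (φ × 0.6 F_EXX × L) = 70.4 / (0.75 × 0.6 × 70 × 14) = 0.1596 in.
Required leg w = t_e / 0.707 = 0.2258 in → use 1/4 in.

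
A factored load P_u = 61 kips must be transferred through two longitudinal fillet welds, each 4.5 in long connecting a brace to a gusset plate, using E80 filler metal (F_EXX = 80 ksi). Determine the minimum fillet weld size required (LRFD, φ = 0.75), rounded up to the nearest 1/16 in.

Total weld length L = 9 in.
Required throat t_e = P_u / (φ × 0.6 F_EXX × L) = 61 / (0.75 × 0.6 × 80 × 9) = 0.1883 in.
Required leg w = t_e / 0.707 = 0.2663 in → use 5/16 in.

w = 5/16 in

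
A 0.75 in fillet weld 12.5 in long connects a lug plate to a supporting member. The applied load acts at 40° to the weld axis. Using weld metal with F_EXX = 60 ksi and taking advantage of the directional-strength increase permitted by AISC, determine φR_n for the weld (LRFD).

t_e = 0.707 × 0.75 = 0.5302 in; A_we = 0.5302 × 12.5 = 6.628 in².
Directional factor: 1.0 + 0.5 sin^1.5(40°) = 1.258.
F_nw = 0.6 × 60 × 1.258 = 45.28 ksi.
φR_n = 0.75 × 45.28 × 6.628 = 225.1 kips.

φR_n ≈ 225 kips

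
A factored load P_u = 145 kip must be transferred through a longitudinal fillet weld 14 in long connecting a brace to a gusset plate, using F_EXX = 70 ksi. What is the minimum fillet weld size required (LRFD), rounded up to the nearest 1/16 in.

Total weld length L = 14 in.
Required throat t_e = P_u / (φ × 0.6 F_EXX × L) = 145 / (0.75 × 0.6 × 70 × 14) = 0.3288 in.
Required leg w = t_e / 0.707 = 0.4651 in → use 1/2 in.

w = 1/2 in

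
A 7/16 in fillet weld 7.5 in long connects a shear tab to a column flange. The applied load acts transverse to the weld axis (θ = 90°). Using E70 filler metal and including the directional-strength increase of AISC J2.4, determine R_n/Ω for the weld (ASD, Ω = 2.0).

E70XX → F_EXX = 70 ksi.
t_e = 0.707 × 0.4375 = 0.3093 in; A_we = 0.3093 × 7.5 = 2.32 in².
Directional factor: 1.0 + 0.5 sin^1.5(90°) = 1.5.
F_nw = 0.6 × 70 × 1.5 = 63 ksi.
R_n/Ω = (63 × 2.32) / 2.0 = 73.08 kips.

R_n/Ω ≈ 73.1 kips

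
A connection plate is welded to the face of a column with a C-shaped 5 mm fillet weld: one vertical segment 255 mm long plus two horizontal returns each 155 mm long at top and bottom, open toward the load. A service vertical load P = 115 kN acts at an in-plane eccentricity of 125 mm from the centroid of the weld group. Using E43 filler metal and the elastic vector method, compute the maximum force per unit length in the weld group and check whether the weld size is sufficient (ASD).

E43XX → F_EXX = 430 MPa.
Total weld length L_w = 565 mm. Treat welds as unit-width lines.
Centroid: x̄ = 2×155×77.5 / 565 = 42.52 mm from the vertical weld.
Polar moment about centroid: J = I_x + I_y = [255³/12 + 2×155×127.5²] + [255×42.52² + 2(155³/12 + 155×34.98²)] = 7882000 mm³.
Direct shear f_v = P/L_w = 115×10³ / 565 = 203.5 N/mm (vertical).
Torsion M = P·e = 115×10³ × 125 = 14375000 N·mm.
Critical point at (x, y) = (112.5, 127.5) from centroid. f_tx = M·y/J = 232.5 N/mm; f_ty = M·x/J = 205.1 N/mm.
Resultant f_max = √[f_tx² + (f_v + f_ty)²] = √[232.5² + (203.5 + 205.1)²] = 470.2 N/mm.
Capacity per unit length: r_n/Ω = (1/2.0) × 0.6 × 430 × (0.707 × 5) = 456 N/mm.
470.2 > 456 → NOT adequate.

f_max ≈ 470 N/mm; NOT adequate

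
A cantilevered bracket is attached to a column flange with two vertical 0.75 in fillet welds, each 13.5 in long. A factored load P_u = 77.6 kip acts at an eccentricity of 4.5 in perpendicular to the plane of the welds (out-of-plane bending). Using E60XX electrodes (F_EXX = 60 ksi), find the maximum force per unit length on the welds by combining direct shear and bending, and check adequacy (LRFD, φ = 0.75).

L_w = 2 × 13.5 = 27 in; section modulus (unit throat) S = 2 × L²/6 = 60.75 in².
Direct shear f_v = P/L_w = 77.6/27 = 2.874 kip/in.
Moment M = P × e = 77.6 × 4.5 = 349.2 kip·in; bending f_b = M/S = 5.748 kip/in.
f_max = √(f_v² + f_b²) = √(2.874² + 5.748²) = 6.427 kip/in.
φr_n = 0.75 × 0.6 × 60 × (0.707 × 0.75) = 14.32 kip/in → adequate.

f_max ≈ 6.43 kip/in; adequate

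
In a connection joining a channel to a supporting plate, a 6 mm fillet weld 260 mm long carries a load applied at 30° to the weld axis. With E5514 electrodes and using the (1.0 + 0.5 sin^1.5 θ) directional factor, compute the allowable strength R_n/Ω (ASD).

E55XX → F_EXX = 550 MPa.
t_e = 0.707 × 6 = 4.242 mm; A_we = 4.242 × 260 = 1103 mm².
Directional factor: 1.0 + 0.5 sin^1.5(30°) = 1.177.
F_nw = 0.6 × 550 × 1.177 = 388.3 MPa.
R_n/Ω = (388.3 × 1103) / 2.0 × 10⁻³ = 214.2 kN.

R_n/Ω ≈ 214 kN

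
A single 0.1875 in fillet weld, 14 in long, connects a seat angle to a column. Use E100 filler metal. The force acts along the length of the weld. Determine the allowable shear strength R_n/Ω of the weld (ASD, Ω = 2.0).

R_n/Ω ≈ 55.7 kip

E100XX → F_EXX = 100 ksi.
Effective throat t_e = 0.707 × 0.1875 = 0.1326 in.
Total length L = 14 in; A_we = 0.1326 × 14 = 1.856 in².
F_nw = 0.6 F_EXX = 0.6 × 100 = 60 ksi.
R_n = 60 × 1.856 = 111.4 kip; R_n/Ω = 111.4/2.0 = 55.68 kip.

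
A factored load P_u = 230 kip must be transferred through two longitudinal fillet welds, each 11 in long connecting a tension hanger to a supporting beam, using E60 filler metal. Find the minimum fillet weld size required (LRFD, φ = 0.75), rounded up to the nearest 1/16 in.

E60XX → F_EXX = 60 ksi.
Total weld length L = 22 in.
Required throat t_e = P_u / (φ × 0.6 F_EXX × L) = 230 / (0.75 × 0.6 × 60 × 22) = 0.3872 in.
Required leg w = t_e / 0.707 = 0.5477 in → use 9/16 in.

w = 9/16 in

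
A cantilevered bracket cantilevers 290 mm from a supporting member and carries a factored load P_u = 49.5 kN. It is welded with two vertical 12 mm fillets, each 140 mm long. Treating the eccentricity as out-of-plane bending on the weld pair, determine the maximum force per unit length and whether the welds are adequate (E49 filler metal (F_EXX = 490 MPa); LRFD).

L_w = 2 × 140 = 280 mm; section modulus (unit throat) S = 2 × L²/6 = 6533 mm².
Direct shear f_v = P/L_w = 49.5×10³/280 = 176.8 N/mm.
Moment M = P × e = 49.5×10³ × 290 = 14355000 N·mm; bending f_b = M/S = 2197 N/mm.
f_max = √(f_v² + f_b²) = √(176.8² + 2197²) = 2204 N/mm.
φr_n = 0.75 × 0.6 × 490 × (0.707 × 12) = 1871 N/mm → NOT adequate.

f_max ≈ 2200 N/mm; NOT adequate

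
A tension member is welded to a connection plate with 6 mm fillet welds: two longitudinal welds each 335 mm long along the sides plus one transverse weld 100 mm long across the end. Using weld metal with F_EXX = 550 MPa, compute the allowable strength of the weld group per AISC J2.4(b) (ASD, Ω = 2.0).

R_n/Ω ≈ 539 kN

t_e = 0.707 × 6 = 4.242 mm.
R_nwl = 0.6 × 550 × 4.242 × 670 × 10⁻³ = 937.9 kN (longitudinal, 2 welds).
R_nwt = 0.6 × 550 × 4.242 × 100 × 10⁻³ = 140 kN (transverse, base value).
(i) R_nwl + R_nwt = 1078 kN; (ii) 0.85 R_nwl + 1.5 R_nwt = 1007 kN.
R_n = max = 1078 kN [governs: (i)]; R_n/Ω = 538.9 kN.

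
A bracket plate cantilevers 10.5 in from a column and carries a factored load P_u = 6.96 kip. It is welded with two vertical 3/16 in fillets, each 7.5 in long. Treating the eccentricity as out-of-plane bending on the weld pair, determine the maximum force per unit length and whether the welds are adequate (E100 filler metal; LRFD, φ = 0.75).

f_max ≈ 3.93 kip/in; adequate

E100XX → F_EXX = 100 ksi.
L_w = 2 × 7.5 = 15 in; section modulus (unit throat) S = 2 × L²/6 = 18.75 in².
Direct shear f_v = P/L_w = 6.96/15 = 0.464 kip/in.
Moment M = P × e = 6.96 × 10.5 = 73.08 kip·in; bending f_b = M/S = 3.898 kip/in.
f_max = √(f_v² + f_b²) = √(0.464² + 3.898²) = 3.925 kip/in.
φr_n = 0.75 × 0.6 × 100 × (0.707 × 0.1875) = 5.965 kip/in → adequate.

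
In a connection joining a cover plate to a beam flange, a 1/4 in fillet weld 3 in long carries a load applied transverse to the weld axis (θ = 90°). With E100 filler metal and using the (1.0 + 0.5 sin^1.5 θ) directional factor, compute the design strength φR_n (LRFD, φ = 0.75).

E100XX → F_EXX = 100 ksi.
t_e = 0.707 × 0.25 = 0.1767 in; A_we = 0.1767 × 3 = 0.5302 in².
Directional factor: 1.0 + 0.5 sin^1.5(90°) = 1.5.
F_nw = 0.6 × 100 × 1.5 = 90 ksi.
φR_n = 0.75 × 90 × 0.5302 = 35.79 kips.

φR_n ≈ 35.8 kips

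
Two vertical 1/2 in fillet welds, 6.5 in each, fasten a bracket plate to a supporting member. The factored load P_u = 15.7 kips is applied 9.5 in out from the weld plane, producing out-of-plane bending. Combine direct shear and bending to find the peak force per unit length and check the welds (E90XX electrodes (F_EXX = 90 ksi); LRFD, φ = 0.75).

L_w = 2 × 6.5 = 13 in; section modulus (unit throat) S = 2 × L²/6 = 14.08 in².
Direct shear f_v = P/L_w = 15.7/13 = 1.208 kip/in.
Moment M = P × e = 15.7 × 9.5 = 149.15 kip·in; bending f_b = M/S = 10.59 kip/in.
f_max = √(f_v² + f_b²) = √(1.208² + 10.59²) = 10.66 kip/in.
φr_n = 0.75 × 0.6 × 90 × (0.707 × 0.5) = 14.32 kip/in → adequate.

f_max ≈ 10.7 kip/in; adequate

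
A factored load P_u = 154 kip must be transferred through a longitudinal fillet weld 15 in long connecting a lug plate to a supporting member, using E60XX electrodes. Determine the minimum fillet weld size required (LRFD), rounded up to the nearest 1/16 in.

E60XX → F_EXX = 60 ksi.
Total weld length L = 15 in.
Required throat t_e = P_u / (φ × 0.6 F_EXX × L) = 154 / (0.75 × 0.6 × 60 × 15) = 0.3802 in.
Required leg w = t_e / 0.707 = 0.5378 in → use 9/16 in.

w = 9/16 in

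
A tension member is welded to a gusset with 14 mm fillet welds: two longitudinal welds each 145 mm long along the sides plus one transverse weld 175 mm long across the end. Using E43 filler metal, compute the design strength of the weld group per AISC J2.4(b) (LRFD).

φR_n ≈ 975 kN

E43XX → F_EXX = 430 MPa.
t_e = 0.707 × 14 = 9.898 mm.
R_nwl = 0.6 × 430 × 9.898 × 290 × 10⁻³ = 740.6 kN (longitudinal, 2 welds).
R_nwt = 0.6 × 430 × 9.898 × 175 × 10⁻³ = 446.9 kN (transverse, base value).
(i) R_nwl + R_nwt = 1187 kN; (ii) 0.85 R_nwl + 1.5 R_nwt = 1300 kN.
R_n = max = 1300 kN [governs: (ii)]; φR_n = 974.9 kN.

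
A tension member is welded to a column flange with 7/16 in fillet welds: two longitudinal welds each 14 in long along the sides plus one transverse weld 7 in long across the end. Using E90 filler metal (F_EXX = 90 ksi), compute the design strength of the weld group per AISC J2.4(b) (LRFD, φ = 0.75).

t_e = 0.707 × 0.4375 = 0.3093 in.
R_nwl = 0.6 × 90 × 0.3093 × 28 = 467.7 kips (longitudinal, 2 welds).
R_nwt = 0.6 × 90 × 0.3093 × 7 = 116.9 kips (transverse, base value).
(i) R_nwl + R_nwt = 584.6 kips; (ii) 0.85 R_nwl + 1.5 R_nwt = 572.9 kips.
R_n = max = 584.6 kips [governs: (i)]; φR_n = 438.5 kips.

φR_n ≈ 438 kips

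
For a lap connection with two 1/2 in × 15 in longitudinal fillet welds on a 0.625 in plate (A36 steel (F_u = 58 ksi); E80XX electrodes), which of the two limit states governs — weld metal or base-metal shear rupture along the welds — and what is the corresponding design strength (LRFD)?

E80XX → F_EXX = 80 ksi.
t_e = 0.707 × 0.5 = 0.3535 in; L = 30 in.
Weld metal: φR_n = 0.75 × 0.6 × 80 × 0.3535 × 30 = 381.8 kips.
Base metal (shear rupture): φR_n = 0.75 × 0.6 × 58 × 0.625 × 30 = 489.4 kips.
Governing: weld metal.

φR_n ≈ 382 kips (weld metal governs)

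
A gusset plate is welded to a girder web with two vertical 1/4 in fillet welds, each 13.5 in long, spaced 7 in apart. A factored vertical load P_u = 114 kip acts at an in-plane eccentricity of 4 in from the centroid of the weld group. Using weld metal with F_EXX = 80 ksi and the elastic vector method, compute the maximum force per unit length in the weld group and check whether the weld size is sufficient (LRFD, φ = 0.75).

Total weld length L_w = 27 in. Treat welds as unit-width lines.
Polar moment about centroid: J = 2[d³/12 + d(b/2)²] = 2[13.5³/12 + 13.5×3.5²] = 740.8 in³.
Direct shear f_v = P/L_w = 114 / 27 = 4.222 kip/in (vertical).
Torsion M = P·e = 114 × 4 = 456 kip·in.
Critical point at (x, y) = (3.5, 6.75) from centroid. f_tx = M·y/J = 4.155 kip/in; f_ty = M·x/J = 2.154 kip/in.
Resultant f_max = √[f_tx² + (f_v + f_ty)²] = √[4.155² + (4.222 + 2.154)²] = 7.611 kip/in.
Capacity per unit length: φr_n = 0.75 × 0.6 × 80 × (0.707 × 0.25) = 6.363 kip/in.
7.611 > 6.363 → NOT adequate.

f_max ≈ 7.61 kip/in; NOT adequate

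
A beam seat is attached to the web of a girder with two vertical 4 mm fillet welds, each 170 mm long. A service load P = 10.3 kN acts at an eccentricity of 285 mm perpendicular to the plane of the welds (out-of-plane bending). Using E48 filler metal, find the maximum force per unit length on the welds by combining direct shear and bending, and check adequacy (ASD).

f_max ≈ 306 N/mm; adequate

E48XX → F_EXX = 480 MPa.
L_w = 2 × 170 = 340 mm; section modulus (unit throat) S = 2 × L²/6 = 9633 mm².
Direct shear f_v = P/L_w = 10.3×10³/340 = 30.29 N/mm.
Moment M = P × e = 10.3×10³ × 285 = 2935500 N·mm; bending f_b = M/S = 304.7 N/mm.
f_max = √(f_v² + f_b²) = √(30.29² + 304.7²) = 306.2 N/mm.
r_n/Ω = (1/2.0) × 0.6 × 480 × (0.707 × 4) = 407.2 N/mm → adequate.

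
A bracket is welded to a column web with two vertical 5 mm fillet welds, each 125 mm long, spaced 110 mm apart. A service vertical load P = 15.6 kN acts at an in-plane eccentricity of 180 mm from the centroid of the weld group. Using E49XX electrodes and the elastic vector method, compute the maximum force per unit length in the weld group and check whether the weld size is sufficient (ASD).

f_max ≈ 262 N/mm; adequate

E49XX → F_EXX = 490 MPa.
Total weld length L_w = 250 mm. Treat welds as unit-width lines.
Polar moment about centroid: J = 2[d³/12 + d(b/2)²] = 2[125³/12 + 125×55²] = 1082000 mm³.
Direct shear f_v = P/L_w = 15.6×10³ / 250 = 62.4 N/mm (vertical).
Torsion M = P·e = 15.6×10³ × 180 = 2808000 N·mm.
Critical point at (x, y) = (55, 62.5) from centroid. f_tx = M·y/J = 162.2 N/mm; f_ty = M·x/J = 142.8 N/mm.
Resultant f_max = √[f_tx² + (f_v + f_ty)²] = √[162.2² + (62.4 + 142.8)²] = 261.6 N/mm.
Capacity per unit length: r_n/Ω = (1/2.0) × 0.6 × 490 × (0.707 × 5) = 519.6 N/mm.
261.6 ≤ 519.6 → adequate.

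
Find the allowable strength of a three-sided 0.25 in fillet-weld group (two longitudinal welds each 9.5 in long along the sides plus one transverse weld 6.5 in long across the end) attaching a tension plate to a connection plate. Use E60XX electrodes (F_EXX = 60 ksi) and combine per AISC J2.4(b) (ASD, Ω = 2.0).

R_n/Ω ≈ 82.4 kip

t_e = 0.707 × 0.25 = 0.1767 in.
R_nwl = 0.6 × 60 × 0.1767 × 19 = 120.9 kip (longitudinal, 2 welds).
R_nwt = 0.6 × 60 × 0.1767 × 6.5 = 41.36 kip (transverse, base value).
(i) R_nwl + R_nwt = 162.3 kip; (ii) 0.85 R_nwl + 1.5 R_nwt = 164.8 kip.
R_n = max = 164.8 kip [governs: (ii)]; R_n/Ω = 82.4 kip.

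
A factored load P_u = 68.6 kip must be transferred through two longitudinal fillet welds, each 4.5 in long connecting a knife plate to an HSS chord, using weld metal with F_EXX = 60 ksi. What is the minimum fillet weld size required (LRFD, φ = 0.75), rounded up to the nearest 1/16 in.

w = 7/16 in

Total weld length L = 9 in.
Required throat t_e = P_u / (φ × 0.6 F_EXX × L) = 68.6 / (0.75 × 0.6 × 60 × 9) = 0.2823 in.
Required leg w = t_e / 0.707 = 0.3993 in → use 7/16 in.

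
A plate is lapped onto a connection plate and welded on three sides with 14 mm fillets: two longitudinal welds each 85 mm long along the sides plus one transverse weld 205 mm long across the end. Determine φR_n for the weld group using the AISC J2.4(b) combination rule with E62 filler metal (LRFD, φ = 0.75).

φR_n ≈ 1250 kN

E62XX → F_EXX = 620 MPa.
t_e = 0.707 × 14 = 9.898 mm.
R_nwl = 0.6 × 620 × 9.898 × 170 × 10⁻³ = 625.9 kN (longitudinal, 2 welds).
R_nwt = 0.6 × 620 × 9.898 × 205 × 10⁻³ = 754.8 kN (transverse, base value).
(i) R_nwl + R_nwt = 1381 kN; (ii) 0.85 R_nwl + 1.5 R_nwt = 1664 kN.
R_n = max = 1664 kN [governs: (ii)]; φR_n = 1248 kN.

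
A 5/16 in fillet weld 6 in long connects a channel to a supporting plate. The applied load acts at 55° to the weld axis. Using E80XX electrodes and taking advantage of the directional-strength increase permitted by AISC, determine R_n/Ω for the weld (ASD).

R_n/Ω ≈ 43.6 kip

E80XX → F_EXX = 80 ksi.
t_e = 0.707 × 0.3125 = 0.2209 in; A_we = 0.2209 × 6 = 1.326 in².
Directional factor: 1.0 + 0.5 sin^1.5(55°) = 1.371.
F_nw = 0.6 × 80 × 1.371 = 65.79 ksi.
R_n/Ω = (65.79 × 1.326) / 2.0 = 43.61 kip.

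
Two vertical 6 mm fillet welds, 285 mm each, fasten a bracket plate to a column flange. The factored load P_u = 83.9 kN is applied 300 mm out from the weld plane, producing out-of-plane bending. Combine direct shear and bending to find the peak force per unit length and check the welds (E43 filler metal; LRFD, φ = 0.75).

E43XX → F_EXX = 430 MPa.
L_w = 2 × 285 = 570 mm; section modulus (unit throat) S = 2 × L²/6 = 27080 mm².
Direct shear f_v = P/L_w = 83.9×10³/570 = 147.2 N/mm.
Moment M = P × e = 83.9×10³ × 300 = 25170000 N·mm; bending f_b = M/S = 929.6 N/mm.
f_max = √(f_v² + f_b²) = √(147.2² + 929.6²) = 941.2 N/mm.
φr_n = 0.75 × 0.6 × 430 × (0.707 × 6) = 820.8 N/mm → NOT adequate.

f_max ≈ 941 N/mm; NOT adequate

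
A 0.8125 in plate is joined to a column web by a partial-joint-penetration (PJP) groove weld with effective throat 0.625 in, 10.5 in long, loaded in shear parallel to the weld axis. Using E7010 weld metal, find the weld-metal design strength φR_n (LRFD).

E70XX → F_EXX = 70 ksi.
Effective throat (given) t_e = 0.625 in.
A_we = 0.625 × 10.5 = 6.562 in².
F_nw = 0.6 F_EXX = 42 ksi.
φR_n = 0.75 × 42 × 6.562 = 206.7 kips.

φR_n ≈ 207 kips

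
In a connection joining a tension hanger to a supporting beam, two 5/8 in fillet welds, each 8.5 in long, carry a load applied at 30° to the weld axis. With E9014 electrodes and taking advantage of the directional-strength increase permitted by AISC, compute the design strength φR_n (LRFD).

E90XX → F_EXX = 90 ksi.
t_e = 0.707 × 0.625 = 0.4419 in; A_we = 0.4419 × 17 = 7.512 in².
Directional factor: 1.0 + 0.5 sin^1.5(30°) = 1.177.
F_nw = 0.6 × 90 × 1.177 = 63.55 ksi.
φR_n = 0.75 × 63.55 × 7.512 = 358 kip.

φR_n ≈ 358 kip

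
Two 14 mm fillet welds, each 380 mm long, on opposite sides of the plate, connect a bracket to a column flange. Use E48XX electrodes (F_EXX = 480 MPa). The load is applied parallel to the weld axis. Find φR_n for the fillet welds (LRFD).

Effective throat t_e = 0.707 × 14 = 9.898 mm.
Total length L = 760 mm; A_we = 9.898 × 760 = 7522 mm².
F_nw = 0.6 F_EXX = 0.6 × 480 = 288 MPa.
φR_n = 0.75 × 288 × 7522 × 10⁻³ = 1625 kN.

φR_n ≈ 1620 kN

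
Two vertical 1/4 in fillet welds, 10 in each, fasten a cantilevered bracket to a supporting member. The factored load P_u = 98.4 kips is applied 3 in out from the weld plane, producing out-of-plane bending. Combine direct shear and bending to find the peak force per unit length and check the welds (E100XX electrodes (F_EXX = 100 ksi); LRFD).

L_w = 2 × 10 = 20 in; section modulus (unit throat) S = 2 × L²/6 = 33.33 in².
Direct shear f_v = P/L_w = 98.4/20 = 4.92 kip/in.
Moment M = P × e = 98.4 × 3 = 295.2 kip·in; bending f_b = M/S = 8.856 kip/in.
f_max = √(f_v² + f_b²) = √(4.92² + 8.856²) = 10.13 kip/in.
φr_n = 0.75 × 0.6 × 100 × (0.707 × 0.25) = 7.954 kip/in → NOT adequate.

f_max ≈ 10.1 kip/in; NOT adequate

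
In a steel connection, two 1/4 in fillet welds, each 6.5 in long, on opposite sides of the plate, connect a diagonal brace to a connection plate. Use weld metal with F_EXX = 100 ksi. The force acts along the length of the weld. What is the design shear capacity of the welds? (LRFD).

Effective throat t_e = 0.707 × 0.25 = 0.1767 in.
Total length L = 13 in; A_we = 0.1767 × 13 = 2.298 in².
F_nw = 0.6 F_EXX = 0.6 × 100 = 60 ksi.
φR_n = 0.75 × 60 × 2.298 = 103.4 kips.

φR_n ≈ 103 kips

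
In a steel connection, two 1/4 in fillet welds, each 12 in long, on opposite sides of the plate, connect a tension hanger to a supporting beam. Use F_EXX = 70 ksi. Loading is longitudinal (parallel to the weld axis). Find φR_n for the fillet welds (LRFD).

φR_n ≈ 134 kips

Effective throat t_e = 0.707 × 0.25 = 0.1767 in.
Total length L = 24 in; A_we = 0.1767 × 24 = 4.242 in².
F_nw = 0.6 F_EXX = 0.6 × 70 = 42 ksi.
φR_n = 0.75 × 42 × 4.242 = 133.6 kips.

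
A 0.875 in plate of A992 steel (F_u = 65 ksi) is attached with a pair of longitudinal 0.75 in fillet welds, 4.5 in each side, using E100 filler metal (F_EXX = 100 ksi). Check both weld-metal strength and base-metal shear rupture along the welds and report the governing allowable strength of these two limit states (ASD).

R_n/Ω ≈ 143 kip (weld metal governs)

t_e = 0.707 × 0.75 = 0.5302 in; L = 9 in.
Weld metal: R_n/Ω = (1/2.0) × 0.6 × 100 × 0.5302 × 9 = 143.2 kip.
Base metal (shear rupture): R_n/Ω = (1/2.0) × 0.6 × 65 × 0.875 × 9 = 153.6 kip.
Governing: weld metal.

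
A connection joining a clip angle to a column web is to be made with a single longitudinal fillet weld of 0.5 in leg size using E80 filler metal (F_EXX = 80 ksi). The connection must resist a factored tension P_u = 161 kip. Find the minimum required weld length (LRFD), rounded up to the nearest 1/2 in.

L = 13 in

Throat t_e = 0.707 × 0.5 = 0.3535 in.
φr_n = 0.75 × 0.6 × 80 × 0.3535 = 12.73 kip/in.
L_req = P_u / φr_n = 161 / 12.73 = 12.65 in total.
Round up → use L = 13 in.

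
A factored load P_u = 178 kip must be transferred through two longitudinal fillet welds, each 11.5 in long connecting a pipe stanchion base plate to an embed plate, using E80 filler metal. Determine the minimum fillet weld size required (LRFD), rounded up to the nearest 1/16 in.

E80XX → F_EXX = 80 ksi.
Total weld length L = 23 in.
Required throat t_e = P_u / (φ × 0.6 F_EXX × L) = 178 / (0.75 × 0.6 × 80 × 23) = 0.215 in.
Required leg w = t_e / 0.707 = 0.3041 in → use 5/16 in.

w = 5/16 in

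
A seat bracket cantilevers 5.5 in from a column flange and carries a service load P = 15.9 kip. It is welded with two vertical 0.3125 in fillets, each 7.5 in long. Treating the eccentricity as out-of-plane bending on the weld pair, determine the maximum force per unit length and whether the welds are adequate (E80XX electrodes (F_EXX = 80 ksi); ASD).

f_max ≈ 4.78 kip/in; adequate

L_w = 2 × 7.5 = 15 in; section modulus (unit throat) S = 2 × L²/6 = 18.75 in².
Direct shear f_v = P/L_w = 15.9/15 = 1.06 kip/in.
Moment M = P × e = 15.9 × 5.5 = 87.45 kip·in; bending f_b = M/S = 4.664 kip/in.
f_max = √(f_v² + f_b²) = √(1.06² + 4.664²) = 4.783 kip/in.
r_n/Ω = (1/2.0) × 0.6 × 80 × (0.707 × 0.3125) = 5.302 kip/in → adequate.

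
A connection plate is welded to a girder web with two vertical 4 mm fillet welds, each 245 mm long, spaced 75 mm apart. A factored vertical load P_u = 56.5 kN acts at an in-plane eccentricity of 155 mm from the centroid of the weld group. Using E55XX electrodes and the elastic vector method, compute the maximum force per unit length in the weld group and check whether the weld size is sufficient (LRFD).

E55XX → F_EXX = 550 MPa.
Total weld length L_w = 490 mm. Treat welds as unit-width lines.
Polar moment about centroid: J = 2[d³/12 + d(b/2)²] = 2[245³/12 + 245×37.5²] = 3140000 mm³.
Direct shear f_v = P/L_w = 56.5×10³ / 490 = 115.3 N/mm (vertical).
Torsion M = P·e = 56.5×10³ × 155 = 8757500 N·mm.
Critical point at (x, y) = (37.5, 122.5) from centroid. f_tx = M·y/J = 341.6 N/mm; f_ty = M·x/J = 104.6 N/mm.
Resultant f_max = √[f_tx² + (f_v + f_ty)²] = √[341.6² + (115.3 + 104.6)²] = 406.3 N/mm.
Capacity per unit length: φr_n = 0.75 × 0.6 × 550 × (0.707 × 4) = 699.9 N/mm.
406.3 ≤ 699.9 → adequate.

f_max ≈ 406 N/mm; adequate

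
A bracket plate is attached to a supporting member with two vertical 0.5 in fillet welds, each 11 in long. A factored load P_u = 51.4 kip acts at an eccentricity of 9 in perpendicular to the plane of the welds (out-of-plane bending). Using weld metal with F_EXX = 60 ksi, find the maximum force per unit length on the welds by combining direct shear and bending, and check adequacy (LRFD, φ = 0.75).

f_max ≈ 11.7 kip/in; NOT adequate

L_w = 2 × 11 = 22 in; section modulus (unit throat) S = 2 × L²/6 = 40.33 in².
Direct shear f_v = P/L_w = 51.4/22 = 2.336 kip/in.
Moment M = P × e = 51.4 × 9 = 462.6 kip·in; bending f_b = M/S = 11.47 kip/in.
f_max = √(f_v² + f_b²) = √(2.336² + 11.47²) = 11.7 kip/in.
φr_n = 0.75 × 0.6 × 60 × (0.707 × 0.5) = 9.544 kip/in → NOT adequate.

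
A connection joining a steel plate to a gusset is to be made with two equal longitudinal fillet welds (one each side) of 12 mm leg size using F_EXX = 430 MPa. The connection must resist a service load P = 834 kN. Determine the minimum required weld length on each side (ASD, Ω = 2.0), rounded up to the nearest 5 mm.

Throat t_e = 0.707 × 12 = 8.484 mm.
r_n/Ω = (0.6 × 430 × 8.484) / 2.0 = 1094 N/mm = 1.094 kN/mm.
L_req = P / (r_n/Ω) = 834 / 1.094 = 762 mm total.
Per side: 762 / 2 = 381 mm.
Round up → use L = 385 mm on each side.

L = 385 mm on each side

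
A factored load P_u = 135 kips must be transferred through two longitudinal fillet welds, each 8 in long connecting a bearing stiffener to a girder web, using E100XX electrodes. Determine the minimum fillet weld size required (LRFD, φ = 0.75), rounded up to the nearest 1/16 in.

w = 5/16 in

E100XX → F_EXX = 100 ksi.
Total weld length L = 16 in.
Required throat t_e = P_u / (φ × 0.6 F_EXX × L) = 135 / (0.75 × 0.6 × 100 × 16) = 0.1875 in.
Required leg w = t_e / 0.707 = 0.2652 in → use 5/16 in.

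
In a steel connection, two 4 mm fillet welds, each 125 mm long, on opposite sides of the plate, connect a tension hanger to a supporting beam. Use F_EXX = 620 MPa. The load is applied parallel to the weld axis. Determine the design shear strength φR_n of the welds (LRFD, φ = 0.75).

Effective throat t_e = 0.707 × 4 = 2.828 mm.
Total length L = 250 mm; A_we = 2.828 × 250 = 707 mm².
F_nw = 0.6 F_EXX = 0.6 × 620 = 372 MPa.
φR_n = 0.75 × 372 × 707 × 10⁻³ = 197.3 kN.

φR_n ≈ 197 kN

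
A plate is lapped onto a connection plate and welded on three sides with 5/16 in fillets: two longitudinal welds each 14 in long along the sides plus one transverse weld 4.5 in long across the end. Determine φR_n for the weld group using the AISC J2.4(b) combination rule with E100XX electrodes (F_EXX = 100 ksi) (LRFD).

φR_n ≈ 323 kip

t_e = 0.707 × 0.3125 = 0.2209 in.
R_nwl = 0.6 × 100 × 0.2209 × 28 = 371.2 kip (longitudinal, 2 welds).
R_nwt = 0.6 × 100 × 0.2209 × 4.5 = 59.65 kip (transverse, base value).
(i) R_nwl + R_nwt = 430.8 kip; (ii) 0.85 R_nwl + 1.5 R_nwt = 405 kip.
R_n = max = 430.8 kip [governs: (i)]; φR_n = 323.1 kip.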